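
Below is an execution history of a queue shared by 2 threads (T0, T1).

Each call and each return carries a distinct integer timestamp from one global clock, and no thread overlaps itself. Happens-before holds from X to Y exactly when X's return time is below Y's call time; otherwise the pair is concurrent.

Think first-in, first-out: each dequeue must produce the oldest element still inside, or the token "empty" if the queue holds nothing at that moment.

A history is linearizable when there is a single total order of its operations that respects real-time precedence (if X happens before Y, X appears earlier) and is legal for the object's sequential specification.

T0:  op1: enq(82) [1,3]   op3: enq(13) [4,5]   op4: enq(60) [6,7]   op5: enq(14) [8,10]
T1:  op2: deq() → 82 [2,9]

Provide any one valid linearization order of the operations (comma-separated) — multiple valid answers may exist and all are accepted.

op1, op2, op3, op4, op5

after step 1 (op1 enq(82)): queue <82>
after step 2 (op2 deq() → 82): queue <>
after step 3 (op3 enq(13)): queue <13>
after step 4 (op4 enq(60)): queue <13,60>
after step 5 (op5 enq(14)): queue <13,60,14>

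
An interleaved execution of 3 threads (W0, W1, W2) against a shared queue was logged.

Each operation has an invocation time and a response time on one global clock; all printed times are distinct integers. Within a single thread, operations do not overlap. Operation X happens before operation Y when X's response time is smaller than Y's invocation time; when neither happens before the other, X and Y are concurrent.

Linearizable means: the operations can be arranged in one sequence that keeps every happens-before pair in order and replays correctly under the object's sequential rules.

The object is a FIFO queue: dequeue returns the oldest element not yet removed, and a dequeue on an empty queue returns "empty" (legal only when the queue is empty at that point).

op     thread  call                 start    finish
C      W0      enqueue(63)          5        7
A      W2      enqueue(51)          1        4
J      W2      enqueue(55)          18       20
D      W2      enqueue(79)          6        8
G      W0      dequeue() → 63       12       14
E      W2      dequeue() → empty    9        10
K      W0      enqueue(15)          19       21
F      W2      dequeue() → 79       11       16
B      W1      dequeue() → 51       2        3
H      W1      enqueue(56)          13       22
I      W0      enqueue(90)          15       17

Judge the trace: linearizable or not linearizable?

not linearizable

the violation lands at event 10, E's response at time 10: events 1..9 linearize, events 1..10 do not
4 orders of the 5 completed queue ops respect real time; none is legal
one such order, A, B, C, D, E, breaks at step 5 where E dequeue() → empty is illegal
one such order, A, B, D, C, E, breaks at step 5 where E dequeue() → empty is illegal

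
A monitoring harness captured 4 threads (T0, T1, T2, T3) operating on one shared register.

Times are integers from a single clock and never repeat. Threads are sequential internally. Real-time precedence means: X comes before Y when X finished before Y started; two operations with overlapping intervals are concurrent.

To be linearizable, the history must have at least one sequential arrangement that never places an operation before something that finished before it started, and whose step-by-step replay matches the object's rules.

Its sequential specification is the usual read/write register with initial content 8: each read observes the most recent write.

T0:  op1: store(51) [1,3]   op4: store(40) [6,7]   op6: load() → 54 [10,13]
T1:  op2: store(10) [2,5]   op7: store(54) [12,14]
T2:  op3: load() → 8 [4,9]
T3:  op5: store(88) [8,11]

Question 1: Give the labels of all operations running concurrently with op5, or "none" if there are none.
op3, op6

overlap test against op5 [8,11]: concurrent iff the interval meets 8..11
op1 [1,3]: before
op2 [2,5]: before
op3 [4,9]: concurrent
op4 [6,7]: before
op6 [10,13]: concurrent
op7 [12,14]: after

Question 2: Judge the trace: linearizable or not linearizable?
not linearizable

prefix check: 1..8 passes, 1..9 fails once op3's time-9 response joins
checked exhaustively: 5 real-time-consistent orders of 4 completed operations, zero legal register replays
including or dropping the 1 pending operation (op5) in any combination fails
take op1, op2, op3, op4 (pending dropped): step 3 already fails, because op3 load() → 8 cannot occur there
take op1, op2, op4, op3 (pending dropped): step 4 already fails, because op3 load() → 8 cannot occur there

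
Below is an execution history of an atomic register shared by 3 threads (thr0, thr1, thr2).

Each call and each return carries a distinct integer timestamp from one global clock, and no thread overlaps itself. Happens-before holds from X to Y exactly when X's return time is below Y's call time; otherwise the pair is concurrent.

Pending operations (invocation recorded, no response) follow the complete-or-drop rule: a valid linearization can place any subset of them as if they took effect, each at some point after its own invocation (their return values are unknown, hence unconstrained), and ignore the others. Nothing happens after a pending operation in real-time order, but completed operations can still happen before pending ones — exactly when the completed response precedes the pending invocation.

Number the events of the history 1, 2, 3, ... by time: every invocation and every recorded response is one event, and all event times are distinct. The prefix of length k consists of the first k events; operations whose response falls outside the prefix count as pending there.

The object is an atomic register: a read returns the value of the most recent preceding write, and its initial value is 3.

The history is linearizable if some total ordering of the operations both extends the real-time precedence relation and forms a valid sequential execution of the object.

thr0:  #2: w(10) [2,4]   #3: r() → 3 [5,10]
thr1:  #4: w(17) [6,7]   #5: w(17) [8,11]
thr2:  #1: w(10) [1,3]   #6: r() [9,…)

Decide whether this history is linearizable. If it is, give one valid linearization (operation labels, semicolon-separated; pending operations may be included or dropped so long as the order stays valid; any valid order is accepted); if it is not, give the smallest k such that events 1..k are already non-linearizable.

not linearizable — minimal violating prefix: 10 events

already the first 10 events (up to #3's response at time 10) admit no linearization; the first 9 still do
real-time-consistent orders of the 4 completed operations: 4 — all fail the atomic register replay
completion choices over the 2 pending operations (#5, #6) were checked; none helps
take #1, #2, #3, #4 (pending dropped): step 3 already fails, because #3 r() → 3 cannot occur there
take #1, #2, #4, #3 (pending dropped): step 4 already fails, because #3 r() → 3 cannot occur there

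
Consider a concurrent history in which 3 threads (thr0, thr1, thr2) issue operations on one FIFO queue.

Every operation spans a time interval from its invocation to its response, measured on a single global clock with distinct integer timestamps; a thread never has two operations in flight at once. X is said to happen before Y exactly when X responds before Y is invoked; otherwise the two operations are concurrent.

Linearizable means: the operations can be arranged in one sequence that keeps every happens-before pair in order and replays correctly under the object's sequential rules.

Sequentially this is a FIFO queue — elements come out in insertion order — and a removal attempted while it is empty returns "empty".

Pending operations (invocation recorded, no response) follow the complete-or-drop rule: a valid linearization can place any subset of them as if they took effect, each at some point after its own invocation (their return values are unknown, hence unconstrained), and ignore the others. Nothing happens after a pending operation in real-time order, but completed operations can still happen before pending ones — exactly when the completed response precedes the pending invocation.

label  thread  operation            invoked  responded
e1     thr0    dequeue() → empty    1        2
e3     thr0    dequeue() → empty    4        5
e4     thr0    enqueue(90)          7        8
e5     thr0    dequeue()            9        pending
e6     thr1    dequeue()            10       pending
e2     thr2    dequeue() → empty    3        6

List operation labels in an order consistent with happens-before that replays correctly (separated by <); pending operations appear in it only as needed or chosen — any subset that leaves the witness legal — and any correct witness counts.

e1 < e2 < e3 < e4

step 1: e1 dequeue() → empty — queue <>
step 2: e2 dequeue() → empty — queue <>
step 3: e3 dequeue() → empty — queue <>
step 4: e4 enqueue(90) — queue <90>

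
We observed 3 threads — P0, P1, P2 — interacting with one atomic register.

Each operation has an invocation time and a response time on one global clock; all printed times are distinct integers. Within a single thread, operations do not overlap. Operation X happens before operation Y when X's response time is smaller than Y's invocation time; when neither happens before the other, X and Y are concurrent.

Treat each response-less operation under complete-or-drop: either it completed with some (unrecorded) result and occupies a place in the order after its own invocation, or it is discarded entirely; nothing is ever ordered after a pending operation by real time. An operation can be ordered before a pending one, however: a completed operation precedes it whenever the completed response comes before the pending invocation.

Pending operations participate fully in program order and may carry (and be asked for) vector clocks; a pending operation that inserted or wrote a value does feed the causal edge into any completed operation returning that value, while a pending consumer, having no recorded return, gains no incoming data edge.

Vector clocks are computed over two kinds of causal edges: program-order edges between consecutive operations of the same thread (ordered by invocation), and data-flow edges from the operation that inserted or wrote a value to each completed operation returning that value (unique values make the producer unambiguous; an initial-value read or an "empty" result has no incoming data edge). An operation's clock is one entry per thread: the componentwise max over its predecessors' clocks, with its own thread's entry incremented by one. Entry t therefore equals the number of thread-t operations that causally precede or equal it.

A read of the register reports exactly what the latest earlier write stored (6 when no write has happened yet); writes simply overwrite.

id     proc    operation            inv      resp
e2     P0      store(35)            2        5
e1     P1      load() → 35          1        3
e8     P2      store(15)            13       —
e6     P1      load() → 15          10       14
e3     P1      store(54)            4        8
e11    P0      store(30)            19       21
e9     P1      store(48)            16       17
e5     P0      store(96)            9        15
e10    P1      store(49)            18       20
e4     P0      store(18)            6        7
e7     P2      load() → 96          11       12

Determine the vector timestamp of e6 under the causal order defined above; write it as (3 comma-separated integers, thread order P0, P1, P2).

VC(e2, invoked at 2): no causal predecessors; +1 on P0 → (1, 0, 0)
e1 (invocation 1): componentwise max over VC(e2)=(1, 0, 0), +1 at P1, giving (1, 1, 0)
e4 (invocation 6): componentwise max over VC(e2)=(1, 0, 0), +1 at P0, giving (2, 0, 0)
e3 (invocation 4): componentwise max over VC(e1)=(1, 1, 0), +1 at P1, giving (1, 2, 0)
e5 (invocation 9): componentwise max over VC(e4)=(2, 0, 0), +1 at P0, giving (3, 0, 0)
e7 (invocation 11): componentwise max over VC(e5)=(3, 0, 0), +1 at P2, giving (3, 0, 1)
e11 (invocation 19): componentwise max over VC(e5)=(3, 0, 0), +1 at P0, giving (4, 0, 0)
e8 (invocation 13): componentwise max over VC(e7)=(3, 0, 1), +1 at P2, giving (3, 0, 2)
e6 (invocation 10): componentwise max over VC(e3)=(1, 2, 0), VC(e8)=(3, 0, 2), +1 at P1, giving (3, 3, 2)
e9 (invocation 16): componentwise max over VC(e6)=(3, 3, 2), +1 at P1, giving (3, 4, 2)
e10 (invocation 18): componentwise max over VC(e9)=(3, 4, 2), +1 at P1, giving (3, 5, 2)
target: VC(e6) = (3, 3, 2)

(3, 3, 2)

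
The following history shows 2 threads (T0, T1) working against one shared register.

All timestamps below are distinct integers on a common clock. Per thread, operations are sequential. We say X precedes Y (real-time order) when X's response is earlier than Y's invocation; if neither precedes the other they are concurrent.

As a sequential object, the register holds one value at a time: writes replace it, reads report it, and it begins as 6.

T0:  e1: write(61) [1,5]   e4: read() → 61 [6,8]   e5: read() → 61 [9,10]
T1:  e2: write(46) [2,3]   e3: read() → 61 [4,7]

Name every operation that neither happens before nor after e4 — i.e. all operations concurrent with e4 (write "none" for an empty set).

e3

e4 spans [6,8]; an op avoiding the whole window 6..8 is ordered, any other is concurrent
e1 [1,5]: before
e2 [2,3]: before
e3 [4,7]: concurrent
e5 [9,10]: after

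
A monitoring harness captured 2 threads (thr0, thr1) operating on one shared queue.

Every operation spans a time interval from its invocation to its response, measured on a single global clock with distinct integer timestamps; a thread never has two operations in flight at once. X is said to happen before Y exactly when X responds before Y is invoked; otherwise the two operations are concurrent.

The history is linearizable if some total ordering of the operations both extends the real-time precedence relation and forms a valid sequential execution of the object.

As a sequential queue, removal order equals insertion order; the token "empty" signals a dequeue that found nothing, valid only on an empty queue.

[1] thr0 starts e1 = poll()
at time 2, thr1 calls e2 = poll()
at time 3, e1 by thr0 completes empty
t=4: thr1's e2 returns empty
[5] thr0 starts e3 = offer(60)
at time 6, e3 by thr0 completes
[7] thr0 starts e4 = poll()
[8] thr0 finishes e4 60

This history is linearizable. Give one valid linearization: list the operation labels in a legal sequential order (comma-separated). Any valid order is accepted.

step 1: e1 poll() → empty — queue <>
step 2: e2 poll() → empty — queue <>
step 3: e3 offer(60) — queue <60>
step 4: e4 poll() → 60 — queue <>

e1, e2, e3, e4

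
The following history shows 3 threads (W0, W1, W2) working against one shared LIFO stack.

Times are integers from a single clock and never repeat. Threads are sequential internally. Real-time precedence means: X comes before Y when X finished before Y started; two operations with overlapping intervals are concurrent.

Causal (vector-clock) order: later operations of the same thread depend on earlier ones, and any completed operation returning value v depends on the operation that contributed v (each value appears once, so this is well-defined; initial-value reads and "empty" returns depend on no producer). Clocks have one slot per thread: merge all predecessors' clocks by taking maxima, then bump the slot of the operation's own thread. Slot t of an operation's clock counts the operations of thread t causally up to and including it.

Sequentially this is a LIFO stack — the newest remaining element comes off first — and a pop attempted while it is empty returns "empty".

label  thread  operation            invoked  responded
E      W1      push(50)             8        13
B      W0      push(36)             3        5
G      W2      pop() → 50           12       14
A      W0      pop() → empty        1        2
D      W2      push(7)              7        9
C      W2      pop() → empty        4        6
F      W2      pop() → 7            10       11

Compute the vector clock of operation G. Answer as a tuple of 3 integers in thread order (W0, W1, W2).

(0, 1, 4)

no predecessors for C (invoked 4): W2 increments from zero → (0, 0, 1)
no predecessors for E (invoked 8): W1 increments from zero → (0, 1, 0)
no predecessors for A (invoked 1): W0 increments from zero → (1, 0, 0)
merge at D (invoked 7): VC(C)=(0, 0, 1), own-thread bump on W2 → (0, 0, 2)
merge at B (invoked 3): VC(A)=(1, 0, 0), own-thread bump on W0 → (2, 0, 0)
merge at F (invoked 10): VC(D)=(0, 0, 2), own-thread bump on W2 → (0, 0, 3)
merge at G (invoked 12): VC(E)=(0, 1, 0), VC(F)=(0, 0, 3), own-thread bump on W2 → (0, 1, 4)
target: VC(G) = (0, 1, 4)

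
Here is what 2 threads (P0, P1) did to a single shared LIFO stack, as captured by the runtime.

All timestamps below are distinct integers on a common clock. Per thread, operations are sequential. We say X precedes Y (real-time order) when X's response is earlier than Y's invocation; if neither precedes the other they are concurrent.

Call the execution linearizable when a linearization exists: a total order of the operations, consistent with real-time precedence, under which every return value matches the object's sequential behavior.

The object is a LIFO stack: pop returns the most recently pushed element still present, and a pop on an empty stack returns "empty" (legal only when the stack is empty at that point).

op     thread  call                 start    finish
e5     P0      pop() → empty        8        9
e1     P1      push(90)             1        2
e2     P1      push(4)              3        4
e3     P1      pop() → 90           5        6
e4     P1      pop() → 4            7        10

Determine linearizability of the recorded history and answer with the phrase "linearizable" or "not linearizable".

through event 5 a valid linearization exists; event 6 (e3 responding at time 6) ends that
the sole real-time-consistent order of 3 completed operations fails the LIFO stack replay
sample order e1, e2, e3 stalls at step 3 — e3 pop() → 90 has no legal effect

not linearizable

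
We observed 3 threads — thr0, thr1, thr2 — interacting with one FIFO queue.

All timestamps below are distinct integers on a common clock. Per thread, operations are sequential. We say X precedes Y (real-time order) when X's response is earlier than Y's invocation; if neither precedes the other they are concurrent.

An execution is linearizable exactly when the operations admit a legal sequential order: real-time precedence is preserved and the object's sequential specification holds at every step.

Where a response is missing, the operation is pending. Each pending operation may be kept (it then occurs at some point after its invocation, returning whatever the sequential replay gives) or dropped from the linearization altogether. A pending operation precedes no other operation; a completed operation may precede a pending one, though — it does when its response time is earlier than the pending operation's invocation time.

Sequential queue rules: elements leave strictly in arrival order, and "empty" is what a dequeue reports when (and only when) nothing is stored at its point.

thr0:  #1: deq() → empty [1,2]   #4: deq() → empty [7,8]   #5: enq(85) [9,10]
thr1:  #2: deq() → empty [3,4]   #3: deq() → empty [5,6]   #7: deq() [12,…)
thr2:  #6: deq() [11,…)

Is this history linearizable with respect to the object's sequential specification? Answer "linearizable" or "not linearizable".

witness order: #1, #2, #3, #4, #5
after step 1 (#1 deq() → empty): queue <>
after step 2 (#2 deq() → empty): queue <>
after step 3 (#3 deq() → empty): queue <>
after step 4 (#4 deq() → empty): queue <>
after step 5 (#5 enq(85)): queue <85>

linearizable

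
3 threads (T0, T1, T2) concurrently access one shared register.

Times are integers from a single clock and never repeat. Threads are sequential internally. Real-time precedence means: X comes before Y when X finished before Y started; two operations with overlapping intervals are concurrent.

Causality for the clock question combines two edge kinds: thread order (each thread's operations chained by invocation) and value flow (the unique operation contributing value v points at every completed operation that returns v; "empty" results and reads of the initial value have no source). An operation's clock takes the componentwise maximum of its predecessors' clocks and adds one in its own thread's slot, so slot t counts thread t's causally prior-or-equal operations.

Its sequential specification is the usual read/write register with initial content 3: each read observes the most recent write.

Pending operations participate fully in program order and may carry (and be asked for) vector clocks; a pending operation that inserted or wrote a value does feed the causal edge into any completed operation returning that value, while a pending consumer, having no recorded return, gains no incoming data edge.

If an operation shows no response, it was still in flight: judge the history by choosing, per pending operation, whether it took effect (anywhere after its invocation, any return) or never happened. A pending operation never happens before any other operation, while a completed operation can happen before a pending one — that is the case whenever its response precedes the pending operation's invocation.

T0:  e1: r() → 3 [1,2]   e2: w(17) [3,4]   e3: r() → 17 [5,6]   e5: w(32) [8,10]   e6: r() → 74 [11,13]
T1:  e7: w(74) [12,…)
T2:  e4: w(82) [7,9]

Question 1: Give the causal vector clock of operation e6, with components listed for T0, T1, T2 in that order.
Answer: (5, 1, 0)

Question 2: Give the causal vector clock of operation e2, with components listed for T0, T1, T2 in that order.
Answer: (2, 0, 0)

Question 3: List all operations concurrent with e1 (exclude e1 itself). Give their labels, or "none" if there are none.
Answer: none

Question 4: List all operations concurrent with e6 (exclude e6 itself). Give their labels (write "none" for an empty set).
Answer: e7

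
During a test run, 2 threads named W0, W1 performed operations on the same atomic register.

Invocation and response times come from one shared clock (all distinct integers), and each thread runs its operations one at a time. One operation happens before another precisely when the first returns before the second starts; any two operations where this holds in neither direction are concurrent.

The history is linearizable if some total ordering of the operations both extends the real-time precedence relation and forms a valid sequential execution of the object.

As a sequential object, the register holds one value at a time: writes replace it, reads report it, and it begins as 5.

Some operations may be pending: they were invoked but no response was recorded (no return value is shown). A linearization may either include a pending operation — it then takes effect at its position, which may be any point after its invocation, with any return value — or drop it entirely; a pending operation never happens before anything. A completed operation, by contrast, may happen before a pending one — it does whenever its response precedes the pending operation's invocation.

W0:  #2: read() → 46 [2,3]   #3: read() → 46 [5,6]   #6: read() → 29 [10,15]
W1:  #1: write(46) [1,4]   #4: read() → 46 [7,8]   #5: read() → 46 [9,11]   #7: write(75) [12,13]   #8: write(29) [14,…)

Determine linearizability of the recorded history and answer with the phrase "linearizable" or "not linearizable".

linearizable

one valid linearization: #1, #2, #3, #4, #5, #7, #8, #6
after step 1 (#1 write(46)): value 46
after step 2 (#2 read() → 46): value 46
after step 3 (#3 read() → 46): value 46
after step 4 (#4 read() → 46): value 46
after step 5 (#5 read() → 46): value 46
after step 6 (#7 write(75)): value 75
after step 7 (#8 write(29) (pending, included)): value 29
after step 8 (#6 read() → 29): value 29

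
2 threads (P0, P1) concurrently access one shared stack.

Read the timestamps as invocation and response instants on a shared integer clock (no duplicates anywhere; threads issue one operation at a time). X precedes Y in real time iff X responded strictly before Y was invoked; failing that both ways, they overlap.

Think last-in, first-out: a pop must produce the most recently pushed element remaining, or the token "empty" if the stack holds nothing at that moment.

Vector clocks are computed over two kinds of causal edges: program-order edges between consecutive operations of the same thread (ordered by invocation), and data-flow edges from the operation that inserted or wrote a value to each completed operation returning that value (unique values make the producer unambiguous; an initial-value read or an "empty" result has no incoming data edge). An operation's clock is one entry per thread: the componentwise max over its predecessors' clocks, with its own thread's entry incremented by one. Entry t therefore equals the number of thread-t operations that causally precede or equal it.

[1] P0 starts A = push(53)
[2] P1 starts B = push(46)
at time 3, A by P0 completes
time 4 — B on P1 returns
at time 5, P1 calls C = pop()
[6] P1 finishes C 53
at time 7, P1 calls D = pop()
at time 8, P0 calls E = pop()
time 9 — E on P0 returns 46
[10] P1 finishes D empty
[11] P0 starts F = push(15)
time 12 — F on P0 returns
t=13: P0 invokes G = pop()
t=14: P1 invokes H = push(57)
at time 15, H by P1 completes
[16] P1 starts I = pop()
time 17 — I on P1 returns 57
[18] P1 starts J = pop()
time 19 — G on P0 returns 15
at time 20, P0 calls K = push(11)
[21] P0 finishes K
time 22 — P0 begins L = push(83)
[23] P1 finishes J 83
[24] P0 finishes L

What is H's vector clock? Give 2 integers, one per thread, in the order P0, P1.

(1, 4)

invoked at 2, B has no predecessors; its own P1 bump gives (0, 1)
invoked at 1, A has no predecessors; its own P0 bump gives (1, 0)
from VC(A)=(1, 0), VC(B)=(0, 1), C (invoked 5) maxes components and bumps P1 → (1, 2)
from VC(A)=(1, 0), VC(B)=(0, 1), E (invoked 8) maxes components and bumps P0 → (2, 1)
from VC(C)=(1, 2), D (invoked 7) maxes components and bumps P1 → (1, 3)
from VC(E)=(2, 1), F (invoked 11) maxes components and bumps P0 → (3, 1)
from VC(D)=(1, 3), H (invoked 14) maxes components and bumps P1 → (1, 4)
from VC(F)=(3, 1), G (invoked 13) maxes components and bumps P0 → (4, 1)
from VC(H)=(1, 4), I (invoked 16) maxes components and bumps P1 → (1, 5)
from VC(G)=(4, 1), K (invoked 20) maxes components and bumps P0 → (5, 1)
from VC(K)=(5, 1), L (invoked 22) maxes components and bumps P0 → (6, 1)
from VC(I)=(1, 5), VC(L)=(6, 1), J (invoked 18) maxes components and bumps P1 → (6, 6)
target: VC(H) = (1, 4)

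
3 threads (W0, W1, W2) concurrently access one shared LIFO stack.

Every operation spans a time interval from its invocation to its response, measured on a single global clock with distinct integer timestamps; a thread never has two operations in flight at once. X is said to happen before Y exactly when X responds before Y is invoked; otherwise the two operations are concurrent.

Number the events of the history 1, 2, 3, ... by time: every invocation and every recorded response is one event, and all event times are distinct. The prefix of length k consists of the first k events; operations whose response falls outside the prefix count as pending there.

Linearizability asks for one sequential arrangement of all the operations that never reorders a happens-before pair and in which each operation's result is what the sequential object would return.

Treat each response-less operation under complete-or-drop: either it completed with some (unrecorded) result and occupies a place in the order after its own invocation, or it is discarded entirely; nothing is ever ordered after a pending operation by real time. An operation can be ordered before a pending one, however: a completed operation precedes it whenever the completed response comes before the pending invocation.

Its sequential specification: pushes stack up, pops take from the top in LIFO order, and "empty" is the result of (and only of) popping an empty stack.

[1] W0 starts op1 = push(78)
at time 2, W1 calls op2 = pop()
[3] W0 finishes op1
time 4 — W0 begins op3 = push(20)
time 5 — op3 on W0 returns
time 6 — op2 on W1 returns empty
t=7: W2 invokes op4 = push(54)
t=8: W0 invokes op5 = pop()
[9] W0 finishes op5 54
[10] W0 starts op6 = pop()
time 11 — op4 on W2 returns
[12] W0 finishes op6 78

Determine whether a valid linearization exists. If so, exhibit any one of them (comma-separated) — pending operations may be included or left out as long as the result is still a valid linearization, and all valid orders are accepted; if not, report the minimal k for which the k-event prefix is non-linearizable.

already the first 12 events (up to op6's response at time 12) admit no linearization; the first 11 still do
6 completed operations, 9 real-time-consistent orders — every LIFO stack replay fails
for example op1, op2, op3, op4, op5, op6 fails at step 2: op2 pop() → empty is not legal there
for example op1, op2, op3, op5, op4, op6 fails at step 2: op2 pop() → empty is not legal there

not linearizable — minimal violating prefix: 12 events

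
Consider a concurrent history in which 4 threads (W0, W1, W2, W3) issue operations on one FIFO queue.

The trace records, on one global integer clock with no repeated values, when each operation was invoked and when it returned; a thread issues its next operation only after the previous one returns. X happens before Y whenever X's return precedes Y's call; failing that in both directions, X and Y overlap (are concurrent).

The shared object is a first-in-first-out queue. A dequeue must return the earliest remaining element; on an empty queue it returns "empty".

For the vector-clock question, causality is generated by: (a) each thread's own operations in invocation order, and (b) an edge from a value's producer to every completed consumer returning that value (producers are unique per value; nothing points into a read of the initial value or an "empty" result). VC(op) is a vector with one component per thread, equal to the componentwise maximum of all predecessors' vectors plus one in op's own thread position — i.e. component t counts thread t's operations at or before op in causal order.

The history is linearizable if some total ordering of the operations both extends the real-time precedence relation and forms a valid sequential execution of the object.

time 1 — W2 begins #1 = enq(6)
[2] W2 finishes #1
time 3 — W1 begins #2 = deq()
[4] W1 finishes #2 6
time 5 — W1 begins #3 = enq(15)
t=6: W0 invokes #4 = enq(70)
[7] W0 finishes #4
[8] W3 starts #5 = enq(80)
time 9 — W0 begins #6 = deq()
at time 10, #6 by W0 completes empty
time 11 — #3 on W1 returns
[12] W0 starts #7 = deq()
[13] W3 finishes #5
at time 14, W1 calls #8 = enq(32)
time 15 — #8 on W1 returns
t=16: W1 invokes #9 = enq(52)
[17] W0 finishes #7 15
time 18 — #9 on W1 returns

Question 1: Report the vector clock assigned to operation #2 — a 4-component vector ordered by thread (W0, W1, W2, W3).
#5 (invocation 8): nothing precedes it; W3's component alone gives (0, 0, 0, 1)
#1 (invocation 1): nothing precedes it; W2's component alone gives (0, 0, 1, 0)
#4 (invocation 6): nothing precedes it; W0's component alone gives (1, 0, 0, 0)
#2 (invocation 3): componentwise max over VC(#1)=(0, 0, 1, 0), +1 at W1, giving (0, 1, 1, 0)
#6 (invocation 9): componentwise max over VC(#4)=(1, 0, 0, 0), +1 at W0, giving (2, 0, 0, 0)
#3 (invocation 5): componentwise max over VC(#2)=(0, 1, 1, 0), +1 at W1, giving (0, 2, 1, 0)
#8 (invocation 14): componentwise max over VC(#3)=(0, 2, 1, 0), +1 at W1, giving (0, 3, 1, 0)
#9 (invocation 16): componentwise max over VC(#8)=(0, 3, 1, 0), +1 at W1, giving (0, 4, 1, 0)
#7 (invocation 12): componentwise max over VC(#3)=(0, 2, 1, 0), VC(#6)=(2, 0, 0, 0), +1 at W0, giving (3, 2, 1, 0)
target: VC(#2) = (0, 1, 1, 0)

(0, 1, 1, 0)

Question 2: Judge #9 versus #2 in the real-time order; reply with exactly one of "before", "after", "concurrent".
#9 spans [16,18], #2 spans [3,4]
resp(#2)=4 < inv(#9)=16

after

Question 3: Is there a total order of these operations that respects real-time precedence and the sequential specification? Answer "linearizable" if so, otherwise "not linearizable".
prefix check: 1..9 passes, 1..10 fails once #6's time-10 response joins
exactly one order of the 4 completed ops respects real time; the FIFO queue replay fails
completion choices over the 2 pending operations (#3, #5) were checked; none helps
for example #1, #2, #4, #6 (pending dropped) fails at step 4: #6 deq() → empty is not legal there

not linearizable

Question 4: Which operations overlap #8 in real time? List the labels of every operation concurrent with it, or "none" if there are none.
#8 spans [14,15]; an op avoiding the whole window 14..15 is ordered, any other is concurrent
#1 [1,2]: before
#2 [3,4]: before
#3 [5,11]: before
#4 [6,7]: before
#5 [8,13]: before
#6 [9,10]: before
#7 [12,17]: concurrent
#9 [16,18]: after

#7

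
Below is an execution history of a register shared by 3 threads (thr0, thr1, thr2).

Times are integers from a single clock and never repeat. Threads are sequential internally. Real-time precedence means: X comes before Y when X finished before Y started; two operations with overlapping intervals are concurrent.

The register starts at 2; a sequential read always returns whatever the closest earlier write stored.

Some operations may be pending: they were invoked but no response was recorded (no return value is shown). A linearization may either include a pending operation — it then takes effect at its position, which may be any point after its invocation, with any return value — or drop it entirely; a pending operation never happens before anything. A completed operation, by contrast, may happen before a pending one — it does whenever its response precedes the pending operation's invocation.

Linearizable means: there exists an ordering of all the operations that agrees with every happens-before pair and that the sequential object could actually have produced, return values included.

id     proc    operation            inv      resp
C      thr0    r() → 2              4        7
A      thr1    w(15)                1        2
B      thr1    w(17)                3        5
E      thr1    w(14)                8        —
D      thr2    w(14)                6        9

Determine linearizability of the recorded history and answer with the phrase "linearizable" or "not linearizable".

cut after 6 events: linearizable; cut after 7 events (C responds, time 7): not linearizable
all 2 real-time-respecting orders fail — 3 completed register operations, no legal replay
every completion of the 1 pending operation (D) was checked; none linearizes
one such order, A, B, C (pending dropped), breaks at step 3 where C r() → 2 is illegal
one such order, A, C, B (pending dropped), breaks at step 2 where C r() → 2 is illegal

not linearizable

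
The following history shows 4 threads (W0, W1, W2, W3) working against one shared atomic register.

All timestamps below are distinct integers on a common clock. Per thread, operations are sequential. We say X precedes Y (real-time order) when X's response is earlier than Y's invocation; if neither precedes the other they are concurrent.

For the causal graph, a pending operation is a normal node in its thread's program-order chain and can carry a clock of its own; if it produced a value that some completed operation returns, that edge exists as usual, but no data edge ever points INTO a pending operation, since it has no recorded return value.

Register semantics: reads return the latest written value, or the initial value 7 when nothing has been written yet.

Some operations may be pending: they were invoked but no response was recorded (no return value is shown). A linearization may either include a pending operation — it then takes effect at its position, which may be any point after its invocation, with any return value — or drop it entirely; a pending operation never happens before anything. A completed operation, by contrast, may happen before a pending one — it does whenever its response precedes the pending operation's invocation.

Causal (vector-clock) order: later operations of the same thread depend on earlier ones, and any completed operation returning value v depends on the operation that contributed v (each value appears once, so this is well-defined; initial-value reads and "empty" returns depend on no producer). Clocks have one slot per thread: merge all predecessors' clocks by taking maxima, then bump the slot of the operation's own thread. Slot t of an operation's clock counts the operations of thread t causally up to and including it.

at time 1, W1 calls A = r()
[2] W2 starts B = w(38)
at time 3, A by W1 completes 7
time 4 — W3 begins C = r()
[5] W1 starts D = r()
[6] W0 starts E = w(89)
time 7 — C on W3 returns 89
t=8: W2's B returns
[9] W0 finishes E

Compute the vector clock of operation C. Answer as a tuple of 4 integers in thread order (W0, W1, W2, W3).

root op B, invoked 2: fresh clock plus W2's own tick → (0, 0, 1, 0)
root op A, invoked 1: fresh clock plus W1's own tick → (0, 1, 0, 0)
root op E, invoked 6: fresh clock plus W0's own tick → (1, 0, 0, 0)
merge at D (invoked 5): VC(A)=(0, 1, 0, 0), own-thread bump on W1 → (0, 2, 0, 0)
merge at C (invoked 4): VC(E)=(1, 0, 0, 0), own-thread bump on W3 → (1, 0, 0, 1)
target: VC(C) = (1, 0, 0, 1)

(1, 0, 0, 1)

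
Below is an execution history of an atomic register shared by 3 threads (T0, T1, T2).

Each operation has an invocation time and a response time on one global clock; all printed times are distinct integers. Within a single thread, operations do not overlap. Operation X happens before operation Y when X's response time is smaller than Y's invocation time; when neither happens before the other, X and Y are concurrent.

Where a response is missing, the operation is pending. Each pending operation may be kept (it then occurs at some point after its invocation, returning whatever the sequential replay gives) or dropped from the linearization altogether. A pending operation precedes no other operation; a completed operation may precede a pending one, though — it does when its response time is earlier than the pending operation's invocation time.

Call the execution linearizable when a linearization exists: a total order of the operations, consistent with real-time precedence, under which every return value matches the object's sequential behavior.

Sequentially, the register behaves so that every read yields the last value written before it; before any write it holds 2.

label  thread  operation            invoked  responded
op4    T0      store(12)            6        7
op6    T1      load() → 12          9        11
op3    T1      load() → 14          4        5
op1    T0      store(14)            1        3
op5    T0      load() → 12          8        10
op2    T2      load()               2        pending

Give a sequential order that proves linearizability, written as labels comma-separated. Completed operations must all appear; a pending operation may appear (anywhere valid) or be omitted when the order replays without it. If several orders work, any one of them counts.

after step 1 (op1 store(14)): value 14
after step 2 (op2 load() (pending, included)): value 14
after step 3 (op3 load() → 14): value 14
after step 4 (op4 store(12)): value 12
after step 5 (op5 load() → 12): value 12
after step 6 (op6 load() → 12): value 12

op1, op2, op3, op4, op5, op6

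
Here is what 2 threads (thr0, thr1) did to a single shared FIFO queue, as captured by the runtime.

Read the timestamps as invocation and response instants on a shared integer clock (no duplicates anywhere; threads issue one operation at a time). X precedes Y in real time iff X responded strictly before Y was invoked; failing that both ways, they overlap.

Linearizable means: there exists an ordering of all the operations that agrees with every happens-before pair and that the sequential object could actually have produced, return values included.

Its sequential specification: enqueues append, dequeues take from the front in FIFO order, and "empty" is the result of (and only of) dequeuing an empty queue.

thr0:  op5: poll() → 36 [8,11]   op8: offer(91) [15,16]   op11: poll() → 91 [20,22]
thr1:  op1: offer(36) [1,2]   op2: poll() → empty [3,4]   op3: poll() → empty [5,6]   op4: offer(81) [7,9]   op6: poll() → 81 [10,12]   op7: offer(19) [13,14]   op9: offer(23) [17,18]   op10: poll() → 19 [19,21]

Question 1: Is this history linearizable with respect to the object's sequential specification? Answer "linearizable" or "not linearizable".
not linearizable

through event 3 a valid linearization exists; event 4 (op2 responding at time 4) ends that
exhaustive check: the 2 completed FIFO queue ops admit one real-time order; illegal
one such order, op1, op2, breaks at step 2 where op2 poll() → empty is illegal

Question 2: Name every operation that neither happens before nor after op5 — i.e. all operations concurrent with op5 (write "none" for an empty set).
op4, op6

concurrent with op5 ([8,11]): every op whose interval crosses 8..11
op1 [1,2]: before
op2 [3,4]: before
op3 [5,6]: before
op4 [7,9]: concurrent
op6 [10,12]: concurrent
op7 [13,14]: after
op8 [15,16]: after
op9 [17,18]: after
op10 [19,21]: after
op11 [20,22]: after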